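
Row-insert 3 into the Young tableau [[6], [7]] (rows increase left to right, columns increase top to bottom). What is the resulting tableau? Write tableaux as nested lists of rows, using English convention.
In row 1, 3 replaces 6 (the leftmost entry greater than 3); 6 is bumped to row 2. In row 2, 6 replaces 7 (the leftmost entry greater than 6); 7 is bumped to row 3. 7 starts a new row 3. The new tableau is [[3], [6], [7]].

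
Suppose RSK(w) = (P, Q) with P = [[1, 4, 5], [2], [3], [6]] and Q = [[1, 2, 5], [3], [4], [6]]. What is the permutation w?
Reverse RSK: for i = n, n-1, ..., 1, locate i in Q, remove the corresponding corner cell from P, and reverse-bump its entry up through P; the value ejected from row 1 is w(i).

So w = 3 6 4 2 5 1.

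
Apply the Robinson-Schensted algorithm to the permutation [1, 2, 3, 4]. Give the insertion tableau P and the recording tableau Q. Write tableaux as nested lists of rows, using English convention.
P = [[1, 2, 3, 4]], Q = [[1, 2, 3, 4]]

Insert each entry of the permutation into P by Schensted row insertion, recording in Q the position of each new cell.

Insert 1: appended to row 1. P = [[1]].
Insert 2: appended to row 1. P = [[1, 2]].
Insert 3: appended to row 1. P = [[1, 2, 3]].
Insert 4: appended to row 1. P = [[1, 2, 3, 4]].

So P = [[1, 2, 3, 4]], Q = [[1, 2, 3, 4]].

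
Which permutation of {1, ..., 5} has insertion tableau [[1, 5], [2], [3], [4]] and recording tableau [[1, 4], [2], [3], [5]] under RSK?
Reverse RSK: for i = n, n-1, ..., 1, locate i in Q, remove the corresponding corner cell from P, and reverse-bump its entry up through P; the value ejected from row 1 is w(i).

So w = 4 3 2 5 1.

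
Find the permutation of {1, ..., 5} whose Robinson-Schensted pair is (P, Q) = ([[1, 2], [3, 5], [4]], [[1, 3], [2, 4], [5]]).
Reverse the RSK construction: for i from n down to 1, find the cell of Q containing i, remove the entry at that cell from P, and reverse-bump it up through P; the value ejected from row 1 is w(i).

Step i=5: Q has 5 at row 3, column 1; remove 4 from row 3 of P and reverse-bump: 4 enters row 2 and ejects 3; 3 enters row 1 and ejects 2. So w(5) = 2. P is now [[1, 3], [4, 5]].
Step i=4: Q has 4 at row 2, column 2; remove 5 from row 2 of P and reverse-bump: 5 enters row 1 and ejects 3. So w(4) = 3. P is now [[1, 5], [4]].
Step i=3: Q has 3 at row 1, column 2; remove that cell from P, ejecting 5. So w(3) = 5. P is now [[1], [4]].
Step i=2: Q has 2 at row 2, column 1; remove 4 from row 2 of P and reverse-bump: 4 enters row 1 and ejects 1. So w(2) = 1. P is now [[4]].
Step i=1: Q has 1 at row 1, column 1; remove that cell from P, ejecting 4. So w(1) = 4. P is now [].

So w = 4 1 5 3 2.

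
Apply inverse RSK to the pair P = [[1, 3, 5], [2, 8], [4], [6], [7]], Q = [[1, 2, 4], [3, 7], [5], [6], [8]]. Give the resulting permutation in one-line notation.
Reverse the RSK construction: for i from n down to 1, find the cell of Q containing i, remove the entry at that cell from P, and reverse-bump it up through P; the value ejected from row 1 is w(i).

Step i=8: Q has 8 at row 5, column 1; remove 7 from row 5 of P and reverse-bump: 7 enters row 4 and ejects 6; 6 enters row 3 and ejects 4; 4 enters row 2 and ejects 2; 2 enters row 1 and ejects 1. So w(8) = 1. P is now [[2, 3, 5], [4, 8], [6], [7]].
Step i=7: Q has 7 at row 2, column 2; remove 8 from row 2 of P and reverse-bump: 8 enters row 1 and ejects 5. So w(7) = 5. P is now [[2, 3, 8], [4], [6], [7]].
Step i=6: Q has 6 at row 4, column 1; remove 7 from row 4 of P and reverse-bump: 7 enters row 3 and ejects 6; 6 enters row 2 and ejects 4; 4 enters row 1 and ejects 3. So w(6) = 3. P is now [[2, 4, 8], [6], [7]].
Step i=5: Q has 5 at row 3, column 1; remove 7 from row 3 of P and reverse-bump: 7 enters row 2 and ejects 6; 6 enters row 1 and ejects 4. So w(5) = 4. P is now [[2, 6, 8], [7]].
Step i=4: Q has 4 at row 1, column 3; remove that cell from P, ejecting 8. So w(4) = 8. P is now [[2, 6], [7]].
Step i=3: Q has 3 at row 2, column 1; remove 7 from row 2 of P and reverse-bump: 7 enters row 1 and ejects 6. So w(3) = 6. P is now [[2, 7]].
Step i=2: Q has 2 at row 1, column 2; remove that cell from P, ejecting 7. So w(2) = 7. P is now [[2]].
Step i=1: Q has 1 at row 1, column 1; remove that cell from P, ejecting 2. So w(1) = 2. P is now [].

So w = 2 7 6 8 4 3 5 1.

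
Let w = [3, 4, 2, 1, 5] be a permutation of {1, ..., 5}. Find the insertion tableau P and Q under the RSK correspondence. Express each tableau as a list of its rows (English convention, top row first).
P = [[1, 4, 5], [2], [3]], Q = [[1, 2, 5], [3], [4]]

Insert each entry of the permutation into P by Schensted row insertion, recording in Q the position of each new cell.

After inserting 3: P = [[3]].
After inserting 4: P = [[3, 4]].
After inserting 2: P = [[2, 4], [3]].
After inserting 1: P = [[1, 4], [2], [3]].
After inserting 5: P = [[1, 4, 5], [2], [3]].

So P = [[1, 4, 5], [2], [3]], Q = [[1, 2, 5], [3], [4]].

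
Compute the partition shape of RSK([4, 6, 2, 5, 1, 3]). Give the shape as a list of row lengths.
Row-insert each entry into an empty tableau.

After inserting 4: P = [[4]].
After inserting 6: P = [[4, 6]].
After inserting 2: P = [[2, 6], [4]].
After inserting 5: P = [[2, 5], [4, 6]].
After inserting 1: P = [[1, 5], [2, 6], [4]].
After inserting 3: P = [[1, 3], [2, 5], [4, 6]].

The final insertion tableau P = [[1, 3], [2, 5], [4, 6]] has shape [2, 2, 2].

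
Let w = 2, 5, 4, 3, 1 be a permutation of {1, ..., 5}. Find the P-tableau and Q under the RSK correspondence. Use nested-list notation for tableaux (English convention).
Insert each entry of the permutation into P by Schensted row insertion, recording in Q the position of each new cell.

Insert 2: appended to row 1. P = [[2]].
Insert 5: appended to row 1. P = [[2, 5]].
Insert 4: 4 bumps 5 from row 1; 5 starts row 2. P = [[2, 4], [5]].
Insert 3: 3 bumps 4 from row 1; 4 bumps 5 from row 2; 5 starts row 3. P = [[2, 3], [4], [5]].
Insert 1: 1 bumps 2 from row 1; 2 bumps 4 from row 2; 4 bumps 5 from row 3; 5 starts row 4. P = [[1, 3], [2], [4], [5]].

So P = [[1, 3], [2], [4], [5]], Q = [[1, 2], [3], [4], [5]].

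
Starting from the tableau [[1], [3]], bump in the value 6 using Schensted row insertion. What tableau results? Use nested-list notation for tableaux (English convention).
6 is larger than every entry of row 1, so it is appended to row 1. The new tableau is [[1, 6], [3]].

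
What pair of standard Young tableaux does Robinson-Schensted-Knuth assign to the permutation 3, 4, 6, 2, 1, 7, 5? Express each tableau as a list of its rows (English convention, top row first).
P = [[1, 4, 5, 7], [2, 6], [3]], Q = [[1, 2, 3, 6], [4, 7], [5]]

Insert each entry of the permutation into P by Schensted row insertion, recording in Q the position of each new cell.

Insert 3: appended to row 1. P = [[3]].
Insert 4: appended to row 1. P = [[3, 4]].
Insert 6: appended to row 1. P = [[3, 4, 6]].
Insert 2: 2 bumps 3 from row 1; 3 starts row 2. P = [[2, 4, 6], [3]].
Insert 1: 1 bumps 2 from row 1; 2 bumps 3 from row 2; 3 starts row 3. P = [[1, 4, 6], [2], [3]].
Insert 7: appended to row 1. P = [[1, 4, 6, 7], [2], [3]].
Insert 5: 5 bumps 6 from row 1; 6 appends to row 2. P = [[1, 4, 5, 7], [2, 6], [3]].

So P = [[1, 4, 5, 7], [2, 6], [3]], Q = [[1, 2, 3, 6], [4, 7], [5]].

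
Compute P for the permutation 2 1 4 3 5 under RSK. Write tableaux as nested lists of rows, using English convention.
P = [[1, 3, 5], [2, 4]]

After inserting 2: P = [[2]].
After inserting 1: P = [[1], [2]].
After inserting 4: P = [[1, 4], [2]].
After inserting 3: P = [[1, 3], [2, 4]].
After inserting 5: P = [[1, 3, 5], [2, 4]].

So P = [[1, 3, 5], [2, 4]].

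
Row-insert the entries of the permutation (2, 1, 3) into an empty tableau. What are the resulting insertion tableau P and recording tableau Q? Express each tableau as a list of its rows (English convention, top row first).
P = [[1, 3], [2]], Q = [[1, 3], [2]]

Insert each entry of the permutation into P by Schensted row insertion, recording in Q the position of each new cell.

Insert 2: appended to row 1. P = [[2]].
Insert 1: 1 bumps 2 from row 1; 2 starts row 2. P = [[1], [2]].
Insert 3: appended to row 1. P = [[1, 3], [2]].

So P = [[1, 3], [2]], Q = [[1, 3], [2]].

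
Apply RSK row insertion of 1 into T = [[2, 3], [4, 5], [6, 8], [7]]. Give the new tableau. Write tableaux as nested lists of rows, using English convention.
In row 1, 1 replaces 2 (the leftmost entry greater than 1); 2 is bumped to row 2. In row 2, 2 replaces 4 (the leftmost entry greater than 2); 4 is bumped to row 3. In row 3, 4 replaces 6 (the leftmost entry greater than 4); 6 is bumped to row 4. In row 4, 6 replaces 7 (the leftmost entry greater than 6); 7 is bumped to row 5. 7 starts a new row 5. The new tableau is [[1, 3], [2, 5], [4, 8], [6], [7]].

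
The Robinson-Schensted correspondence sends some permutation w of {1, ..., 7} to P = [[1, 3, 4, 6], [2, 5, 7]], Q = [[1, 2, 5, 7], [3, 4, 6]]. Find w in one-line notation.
Reverse RSK: for i = n, n-1, ..., 1, locate i in Q, remove the corresponding corner cell from P, and reverse-bump its entry up through P; the value ejected from row 1 is w(i).

So w = 2 5 1 3 7 4 6.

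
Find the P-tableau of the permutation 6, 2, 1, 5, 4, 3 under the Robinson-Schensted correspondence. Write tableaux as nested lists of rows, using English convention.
P = [[1, 3], [2, 4], [5], [6]]

Insert 6: appended to row 1. P = [[6]].
Insert 2: 2 bumps 6 from row 1; 6 starts row 2. P = [[2], [6]].
Insert 1: 1 bumps 2 from row 1; 2 bumps 6 from row 2; 6 starts row 3. P = [[1], [2], [6]].
Insert 5: appended to row 1. P = [[1, 5], [2], [6]].
Insert 4: 4 bumps 5 from row 1; 5 appends to row 2. P = [[1, 4], [2, 5], [6]].
Insert 3: 3 bumps 4 from row 1; 4 bumps 5 from row 2; 5 bumps 6 from row 3; 6 starts row 4. P = [[1, 3], [2, 4], [5], [6]].

So P = [[1, 3], [2, 4], [5], [6]].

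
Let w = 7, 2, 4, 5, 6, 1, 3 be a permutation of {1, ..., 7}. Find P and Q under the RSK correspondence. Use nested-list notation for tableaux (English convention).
Insert each entry of the permutation into P by Schensted row insertion, recording in Q the position of each new cell.

Insert 7: appended to row 1. P = [[7]].
Insert 2: 2 bumps 7 from row 1; 7 starts row 2. P = [[2], [7]].
Insert 4: appended to row 1. P = [[2, 4], [7]].
Insert 5: appended to row 1. P = [[2, 4, 5], [7]].
Insert 6: appended to row 1. P = [[2, 4, 5, 6], [7]].
Insert 1: 1 bumps 2 from row 1; 2 bumps 7 from row 2; 7 starts row 3. P = [[1, 4, 5, 6], [2], [7]].
Insert 3: 3 bumps 4 from row 1; 4 appends to row 2. P = [[1, 3, 5, 6], [2, 4], [7]].

So P = [[1, 3, 5, 6], [2, 4], [7]], Q = [[1, 3, 4, 5], [2, 7], [6]].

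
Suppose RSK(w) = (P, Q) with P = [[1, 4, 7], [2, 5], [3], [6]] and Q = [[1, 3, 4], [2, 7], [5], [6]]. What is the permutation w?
6 3 5 7 2 1 4

Reverse the RSK construction: for i from n down to 1, find the cell of Q containing i, remove the entry at that cell from P, and reverse-bump it up through P; the value ejected from row 1 is w(i).

Step i=7: Q has 7 at row 2, column 2; remove 5 from row 2 of P and reverse-bump: 5 enters row 1 and ejects 4. So w(7) = 4. P is now [[1, 5, 7], [2], [3], [6]].
Step i=6: Q has 6 at row 4, column 1; remove 6 from row 4 of P and reverse-bump: 6 enters row 3 and ejects 3; 3 enters row 2 and ejects 2; 2 enters row 1 and ejects 1. So w(6) = 1. P is now [[2, 5, 7], [3], [6]].
Step i=5: Q has 5 at row 3, column 1; remove 6 from row 3 of P and reverse-bump: 6 enters row 2 and ejects 3; 3 enters row 1 and ejects 2. So w(5) = 2. P is now [[3, 5, 7], [6]].
Step i=4: Q has 4 at row 1, column 3; remove that cell from P, ejecting 7. So w(4) = 7. P is now [[3, 5], [6]].
Step i=3: Q has 3 at row 1, column 2; remove that cell from P, ejecting 5. So w(3) = 5. P is now [[3], [6]].
Step i=2: Q has 2 at row 2, column 1; remove 6 from row 2 of P and reverse-bump: 6 enters row 1 and ejects 3. So w(2) = 3. P is now [[6]].
Step i=1: Q has 1 at row 1, column 1; remove that cell from P, ejecting 6. So w(1) = 6. P is now [].

So w = 6 3 5 7 2 1 4.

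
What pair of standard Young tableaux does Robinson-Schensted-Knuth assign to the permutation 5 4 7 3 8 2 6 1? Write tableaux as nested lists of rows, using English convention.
P = [[1, 6, 8], [2, 7], [3], [4], [5]], Q = [[1, 3, 5], [2, 7], [4], [6], [8]]

Insert each entry of the permutation into P by Schensted row insertion, recording in Q the position of each new cell.

Insert 5: appended to row 1. P = [[5]], Q = [[1]].
Insert 4: 4 bumps 5 from row 1; 5 starts row 2. P = [[4], [5]], Q = [[1], [2]].
Insert 7: appended to row 1. P = [[4, 7], [5]], Q = [[1, 3], [2]].
Insert 3: 3 bumps 4 from row 1; 4 bumps 5 from row 2; 5 starts row 3. P = [[3, 7], [4], [5]], Q = [[1, 3], [2], [4]].
Insert 8: appended to row 1. P = [[3, 7, 8], [4], [5]], Q = [[1, 3, 5], [2], [4]].
Insert 2: 2 bumps 3 from row 1; 3 bumps 4 from row 2; 4 bumps 5 from row 3; 5 starts row 4. P = [[2, 7, 8], [3], [4], [5]], Q = [[1, 3, 5], [2], [4], [6]].
Insert 6: 6 bumps 7 from row 1; 7 appends to row 2. P = [[2, 6, 8], [3, 7], [4], [5]], Q = [[1, 3, 5], [2, 7], [4], [6]].
Insert 1: 1 bumps 2 from row 1; 2 bumps 3 from row 2; 3 bumps 4 from row 3; 4 bumps 5 from row 4; 5 starts row 5. P = [[1, 6, 8], [2, 7], [3], [4], [5]], Q = [[1, 3, 5], [2, 7], [4], [6], [8]].

So P = [[1, 6, 8], [2, 7], [3], [4], [5]], Q = [[1, 3, 5], [2, 7], [4], [6], [8]].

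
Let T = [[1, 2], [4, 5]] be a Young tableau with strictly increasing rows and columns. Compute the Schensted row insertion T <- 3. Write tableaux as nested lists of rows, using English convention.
3 is larger than every entry of row 1, so it is appended to row 1. The new tableau is [[1, 2, 3], [4, 5]].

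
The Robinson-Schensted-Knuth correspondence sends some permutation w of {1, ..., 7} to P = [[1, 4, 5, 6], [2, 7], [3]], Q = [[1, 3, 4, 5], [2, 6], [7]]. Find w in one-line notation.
Reverse the RSK construction: for i from n down to 1, find the cell of Q containing i, remove the entry at that cell from P, and reverse-bump it up through P; the value ejected from row 1 is w(i).

Step i=7: Q has 7 at row 3, column 1; remove 3 from row 3 of P and reverse-bump: 3 enters row 2 and ejects 2; 2 enters row 1 and ejects 1. So w(7) = 1. P is now [[2, 4, 5, 6], [3, 7]].
Step i=6: Q has 6 at row 2, column 2; remove 7 from row 2 of P and reverse-bump: 7 enters row 1 and ejects 6. So w(6) = 6. P is now [[2, 4, 5, 7], [3]].
Step i=5: Q has 5 at row 1, column 4; remove that cell from P, ejecting 7. So w(5) = 7. P is now [[2, 4, 5], [3]].
Step i=4: Q has 4 at row 1, column 3; remove that cell from P, ejecting 5. So w(4) = 5. P is now [[2, 4], [3]].
Step i=3: Q has 3 at row 1, column 2; remove that cell from P, ejecting 4. So w(3) = 4. P is now [[2], [3]].
Step i=2: Q has 2 at row 2, column 1; remove 3 from row 2 of P and reverse-bump: 3 enters row 1 and ejects 2. So w(2) = 2. P is now [[3]].
Step i=1: Q has 1 at row 1, column 1; remove that cell from P, ejecting 3. So w(1) = 3. P is now [].

So w = 3 2 4 5 7 6 1.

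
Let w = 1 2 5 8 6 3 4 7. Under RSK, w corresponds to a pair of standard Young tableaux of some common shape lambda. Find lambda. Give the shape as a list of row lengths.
Row-insert each entry into an empty tableau.

After inserting 1: P = [[1]].
After inserting 2: P = [[1, 2]].
After inserting 5: P = [[1, 2, 5]].
After inserting 8: P = [[1, 2, 5, 8]].
After inserting 6: P = [[1, 2, 5, 6], [8]].
After inserting 3: P = [[1, 2, 3, 6], [5], [8]].
After inserting 4: P = [[1, 2, 3, 4], [5, 6], [8]].
After inserting 7: P = [[1, 2, 3, 4, 7], [5, 6], [8]].

The final insertion tableau P = [[1, 2, 3, 4, 7], [5, 6], [8]] has shape [5, 2, 1].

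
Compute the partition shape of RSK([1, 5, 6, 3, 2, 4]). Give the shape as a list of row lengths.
[3, 2, 1]

Row-insert each entry into an empty tableau.

After inserting 1: P = [[1]].
After inserting 5: P = [[1, 5]].
After inserting 6: P = [[1, 5, 6]].
After inserting 3: P = [[1, 3, 6], [5]].
After inserting 2: P = [[1, 2, 6], [3], [5]].
After inserting 4: P = [[1, 2, 4], [3, 6], [5]].

The final insertion tableau P = [[1, 2, 4], [3, 6], [5]] has shape [3, 2, 1].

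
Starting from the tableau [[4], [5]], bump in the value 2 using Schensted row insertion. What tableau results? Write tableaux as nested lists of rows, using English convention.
In row 1, 2 replaces 4 (the leftmost entry greater than 2); 4 is bumped to row 2. In row 2, 4 replaces 5 (the leftmost entry greater than 4); 5 is bumped to row 3. 5 starts a new row 3. The new tableau is [[2], [4], [5]].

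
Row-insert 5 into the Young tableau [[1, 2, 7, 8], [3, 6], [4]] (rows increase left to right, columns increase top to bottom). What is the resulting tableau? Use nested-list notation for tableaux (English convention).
[[1, 2, 5, 8], [3, 6, 7], [4]]

In row 1, 5 replaces 7 (the leftmost entry greater than 5); 7 is bumped to row 2. 7 is appended to row 2. The new tableau is [[1, 2, 5, 8], [3, 6, 7], [4]].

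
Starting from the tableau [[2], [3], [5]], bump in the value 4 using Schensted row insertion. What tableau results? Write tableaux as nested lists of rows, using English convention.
4 is larger than every entry of row 1, so it is appended to row 1. The new tableau is [[2, 4], [3], [5]].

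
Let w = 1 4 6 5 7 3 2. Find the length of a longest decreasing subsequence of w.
4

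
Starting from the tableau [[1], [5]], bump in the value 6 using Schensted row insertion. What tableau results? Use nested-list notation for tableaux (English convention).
6 is larger than every entry of row 1, so it is appended to row 1. The new tableau is [[1, 6], [5]].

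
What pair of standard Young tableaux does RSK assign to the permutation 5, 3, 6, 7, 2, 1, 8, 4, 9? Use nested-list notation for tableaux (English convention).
Insert each entry of the permutation into P by Schensted row insertion, recording in Q the position of each new cell.

After inserting 5: P = [[5]].
After inserting 3: P = [[3], [5]].
After inserting 6: P = [[3, 6], [5]].
After inserting 7: P = [[3, 6, 7], [5]].
After inserting 2: P = [[2, 6, 7], [3], [5]].
After inserting 1: P = [[1, 6, 7], [2], [3], [5]].
After inserting 8: P = [[1, 6, 7, 8], [2], [3], [5]].
After inserting 4: P = [[1, 4, 7, 8], [2, 6], [3], [5]].
After inserting 9: P = [[1, 4, 7, 8, 9], [2, 6], [3], [5]].

So P = [[1, 4, 7, 8, 9], [2, 6], [3], [5]], Q = [[1, 3, 4, 7, 9], [2, 8], [5], [6]].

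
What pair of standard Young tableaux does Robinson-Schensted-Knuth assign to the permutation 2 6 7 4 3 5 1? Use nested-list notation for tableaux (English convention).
Insert each entry of the permutation into P by Schensted row insertion, recording in Q the position of each new cell.

After inserting 2: P = [[2]].
After inserting 6: P = [[2, 6]].
After inserting 7: P = [[2, 6, 7]].
After inserting 4: P = [[2, 4, 7], [6]].
After inserting 3: P = [[2, 3, 7], [4], [6]].
After inserting 5: P = [[2, 3, 5], [4, 7], [6]].
After inserting 1: P = [[1, 3, 5], [2, 7], [4], [6]].

So P = [[1, 3, 5], [2, 7], [4], [6]], Q = [[1, 2, 3], [4, 6], [5], [7]].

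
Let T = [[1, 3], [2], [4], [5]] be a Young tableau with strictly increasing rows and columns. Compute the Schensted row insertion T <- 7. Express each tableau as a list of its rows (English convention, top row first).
7 is larger than every entry of row 1, so it is appended to row 1. The new tableau is [[1, 3, 7], [2], [4], [5]].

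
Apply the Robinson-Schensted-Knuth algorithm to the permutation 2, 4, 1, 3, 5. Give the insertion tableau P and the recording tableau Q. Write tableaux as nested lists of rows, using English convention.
Insert each entry of the permutation into P by Schensted row insertion, recording in Q the position of each new cell.

Insert 2: appended to row 1. P = [[2]].
Insert 4: appended to row 1. P = [[2, 4]].
Insert 1: 1 bumps 2 from row 1; 2 starts row 2. P = [[1, 4], [2]].
Insert 3: 3 bumps 4 from row 1; 4 appends to row 2. P = [[1, 3], [2, 4]].
Insert 5: appended to row 1. P = [[1, 3, 5], [2, 4]].

So P = [[1, 3, 5], [2, 4]], Q = [[1, 2, 5], [3, 4]].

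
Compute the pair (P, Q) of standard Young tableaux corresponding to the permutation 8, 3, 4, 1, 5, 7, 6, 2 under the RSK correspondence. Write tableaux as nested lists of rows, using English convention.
P = [[1, 2, 5, 6], [3, 4], [7], [8]], Q = [[1, 3, 5, 6], [2, 7], [4], [8]]

Insert each entry of the permutation into P by Schensted row insertion, recording in Q the position of each new cell.

Insert 8: appended to row 1. P = [[8]], Q = [[1]].
Insert 3: 3 bumps 8 from row 1; 8 starts row 2. P = [[3], [8]], Q = [[1], [2]].
Insert 4: appended to row 1. P = [[3, 4], [8]], Q = [[1, 3], [2]].
Insert 1: 1 bumps 3 from row 1; 3 bumps 8 from row 2; 8 starts row 3. P = [[1, 4], [3], [8]], Q = [[1, 3], [2], [4]].
Insert 5: appended to row 1. P = [[1, 4, 5], [3], [8]], Q = [[1, 3, 5], [2], [4]].
Insert 7: appended to row 1. P = [[1, 4, 5, 7], [3], [8]], Q = [[1, 3, 5, 6], [2], [4]].
Insert 6: 6 bumps 7 from row 1; 7 appends to row 2. P = [[1, 4, 5, 6], [3, 7], [8]], Q = [[1, 3, 5, 6], [2, 7], [4]].
Insert 2: 2 bumps 4 from row 1; 4 bumps 7 from row 2; 7 bumps 8 from row 3; 8 starts row 4. P = [[1, 2, 5, 6], [3, 4], [7], [8]], Q = [[1, 3, 5, 6], [2, 7], [4], [8]].

So P = [[1, 2, 5, 6], [3, 4], [7], [8]], Q = [[1, 3, 5, 6], [2, 7], [4], [8]].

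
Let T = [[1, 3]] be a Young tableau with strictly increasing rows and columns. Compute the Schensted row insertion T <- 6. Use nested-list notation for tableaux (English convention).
[[1, 3, 6]]

6 is larger than every entry of row 1, so it is appended to row 1. The new tableau is [[1, 3, 6]].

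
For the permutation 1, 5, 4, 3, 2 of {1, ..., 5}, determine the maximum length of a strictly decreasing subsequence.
4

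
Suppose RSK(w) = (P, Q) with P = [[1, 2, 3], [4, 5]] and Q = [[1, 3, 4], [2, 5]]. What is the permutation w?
Reverse the RSK construction: for i from n down to 1, find the cell of Q containing i, remove the entry at that cell from P, and reverse-bump it up through P; the value ejected from row 1 is w(i).

Step i=5: Q has 5 at row 2, column 2; remove 5 from row 2 of P and reverse-bump: 5 enters row 1 and ejects 3. So w(5) = 3. P is now [[1, 2, 5], [4]].
Step i=4: Q has 4 at row 1, column 3; remove that cell from P, ejecting 5. So w(4) = 5. P is now [[1, 2], [4]].
Step i=3: Q has 3 at row 1, column 2; remove that cell from P, ejecting 2. So w(3) = 2. P is now [[1], [4]].
Step i=2: Q has 2 at row 2, column 1; remove 4 from row 2 of P and reverse-bump: 4 enters row 1 and ejects 1. So w(2) = 1. P is now [[4]].
Step i=1: Q has 1 at row 1, column 1; remove that cell from P, ejecting 4. So w(1) = 4. P is now [].

So w = 4 1 2 5 3.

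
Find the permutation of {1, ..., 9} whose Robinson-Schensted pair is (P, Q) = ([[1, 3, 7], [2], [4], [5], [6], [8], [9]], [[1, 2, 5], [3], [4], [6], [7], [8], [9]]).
2 9 8 6 7 5 4 3 1

Reverse the RSK construction: for i from n down to 1, find the cell of Q containing i, remove the entry at that cell from P, and reverse-bump it up through P; the value ejected from row 1 is w(i).

Step i=9: Q has 9 at row 7, column 1; remove 9 from row 7 of P and reverse-bump: 9 enters row 6 and ejects 8; 8 enters row 5 and ejects 6; 6 enters row 4 and ejects 5; 5 enters row 3 and ejects 4; 4 enters row 2 and ejects 2; 2 enters row 1 and ejects 1. So w(9) = 1. P is now [[2, 3, 7], [4], [5], [6], [8], [9]].
Step i=8: Q has 8 at row 6, column 1; remove 9 from row 6 of P and reverse-bump: 9 enters row 5 and ejects 8; 8 enters row 4 and ejects 6; 6 enters row 3 and ejects 5; 5 enters row 2 and ejects 4; 4 enters row 1 and ejects 3. So w(8) = 3. P is now [[2, 4, 7], [5], [6], [8], [9]].
Step i=7: Q has 7 at row 5, column 1; remove 9 from row 5 of P and reverse-bump: 9 enters row 4 and ejects 8; 8 enters row 3 and ejects 6; 6 enters row 2 and ejects 5; 5 enters row 1 and ejects 4. So w(7) = 4. P is now [[2, 5, 7], [6], [8], [9]].
Step i=6: Q has 6 at row 4, column 1; remove 9 from row 4 of P and reverse-bump: 9 enters row 3 and ejects 8; 8 enters row 2 and ejects 6; 6 enters row 1 and ejects 5. So w(6) = 5. P is now [[2, 6, 7], [8], [9]].
Step i=5: Q has 5 at row 1, column 3; remove that cell from P, ejecting 7. So w(5) = 7. P is now [[2, 6], [8], [9]].
Step i=4: Q has 4 at row 3, column 1; remove 9 from row 3 of P and reverse-bump: 9 enters row 2 and ejects 8; 8 enters row 1 and ejects 6. So w(4) = 6. P is now [[2, 8], [9]].
Step i=3: Q has 3 at row 2, column 1; remove 9 from row 2 of P and reverse-bump: 9 enters row 1 and ejects 8. So w(3) = 8. P is now [[2, 9]].
Step i=2: Q has 2 at row 1, column 2; remove that cell from P, ejecting 9. So w(2) = 9. P is now [[2]].
Step i=1: Q has 1 at row 1, column 1; remove that cell from P, ejecting 2. So w(1) = 2. P is now [].

So w = 2 9 8 6 7 5 4 3 1.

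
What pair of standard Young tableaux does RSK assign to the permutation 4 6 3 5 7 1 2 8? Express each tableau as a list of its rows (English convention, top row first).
P = [[1, 2, 7, 8], [3, 5], [4, 6]], Q = [[1, 2, 5, 8], [3, 4], [6, 7]]

Insert each entry of the permutation into P by Schensted row insertion, recording in Q the position of each new cell.

Insert 4: appended to row 1. P = [[4]].
Insert 6: appended to row 1. P = [[4, 6]].
Insert 3: 3 bumps 4 from row 1; 4 starts row 2. P = [[3, 6], [4]].
Insert 5: 5 bumps 6 from row 1; 6 appends to row 2. P = [[3, 5], [4, 6]].
Insert 7: appended to row 1. P = [[3, 5, 7], [4, 6]].
Insert 1: 1 bumps 3 from row 1; 3 bumps 4 from row 2; 4 starts row 3. P = [[1, 5, 7], [3, 6], [4]].
Insert 2: 2 bumps 5 from row 1; 5 bumps 6 from row 2; 6 appends to row 3. P = [[1, 2, 7], [3, 5], [4, 6]].
Insert 8: appended to row 1. P = [[1, 2, 7, 8], [3, 5], [4, 6]].

So P = [[1, 2, 7, 8], [3, 5], [4, 6]], Q = [[1, 2, 5, 8], [3, 4], [6, 7]].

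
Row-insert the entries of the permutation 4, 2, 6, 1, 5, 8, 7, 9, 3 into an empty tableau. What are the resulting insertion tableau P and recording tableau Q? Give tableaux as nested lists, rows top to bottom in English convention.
P = [[1, 3, 7, 9], [2, 5, 8], [4, 6]], Q = [[1, 3, 6, 8], [2, 5, 7], [4, 9]]

Insert each entry of the permutation into P by Schensted row insertion, recording in Q the position of each new cell.

Insert 4: appended to row 1. P = [[4]].
Insert 2: 2 bumps 4 from row 1; 4 starts row 2. P = [[2], [4]].
Insert 6: appended to row 1. P = [[2, 6], [4]].
Insert 1: 1 bumps 2 from row 1; 2 bumps 4 from row 2; 4 starts row 3. P = [[1, 6], [2], [4]].
Insert 5: 5 bumps 6 from row 1; 6 appends to row 2. P = [[1, 5], [2, 6], [4]].
Insert 8: appended to row 1. P = [[1, 5, 8], [2, 6], [4]].
Insert 7: 7 bumps 8 from row 1; 8 appends to row 2. P = [[1, 5, 7], [2, 6, 8], [4]].
Insert 9: appended to row 1. P = [[1, 5, 7, 9], [2, 6, 8], [4]].
Insert 3: 3 bumps 5 from row 1; 5 bumps 6 from row 2; 6 appends to row 3. P = [[1, 3, 7, 9], [2, 5, 8], [4, 6]].

So P = [[1, 3, 7, 9], [2, 5, 8], [4, 6]], Q = [[1, 3, 6, 8], [2, 5, 7], [4, 9]].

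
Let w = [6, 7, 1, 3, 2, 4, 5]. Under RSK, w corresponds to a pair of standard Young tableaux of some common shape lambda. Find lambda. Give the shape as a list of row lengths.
RSK row insertion gives P = [[1, 2, 4, 5], [3, 7], [6]], which has shape [4, 2, 1].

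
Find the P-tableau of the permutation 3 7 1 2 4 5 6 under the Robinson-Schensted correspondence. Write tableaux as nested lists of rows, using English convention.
P = [[1, 2, 4, 5, 6], [3, 7]]

Insert 3: appended to row 1. P = [[3]].
Insert 7: appended to row 1. P = [[3, 7]].
Insert 1: 1 bumps 3 from row 1; 3 starts row 2. P = [[1, 7], [3]].
Insert 2: 2 bumps 7 from row 1; 7 appends to row 2. P = [[1, 2], [3, 7]].
Insert 4: appended to row 1. P = [[1, 2, 4], [3, 7]].
Insert 5: appended to row 1. P = [[1, 2, 4, 5], [3, 7]].
Insert 6: appended to row 1. P = [[1, 2, 4, 5, 6], [3, 7]].

So P = [[1, 2, 4, 5, 6], [3, 7]].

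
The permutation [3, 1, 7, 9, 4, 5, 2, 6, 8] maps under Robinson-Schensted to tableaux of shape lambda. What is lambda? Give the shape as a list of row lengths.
[5, 3, 1]

Row-insert each entry into an empty tableau.

After inserting 3: P = [[3]].
After inserting 1: P = [[1], [3]].
After inserting 7: P = [[1, 7], [3]].
After inserting 9: P = [[1, 7, 9], [3]].
After inserting 4: P = [[1, 4, 9], [3, 7]].
After inserting 5: P = [[1, 4, 5], [3, 7, 9]].
After inserting 2: P = [[1, 2, 5], [3, 4, 9], [7]].
After inserting 6: P = [[1, 2, 5, 6], [3, 4, 9], [7]].
After inserting 8: P = [[1, 2, 5, 6, 8], [3, 4, 9], [7]].

The final insertion tableau P = [[1, 2, 5, 6, 8], [3, 4, 9], [7]] has shape [5, 3, 1].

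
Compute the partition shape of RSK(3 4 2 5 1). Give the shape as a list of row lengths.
Row-insert each entry into an empty tableau.

After inserting 3: P = [[3]].
After inserting 4: P = [[3, 4]].
After inserting 2: P = [[2, 4], [3]].
After inserting 5: P = [[2, 4, 5], [3]].
After inserting 1: P = [[1, 4, 5], [2], [3]].

The final insertion tableau P = [[1, 4, 5], [2], [3]] has shape [3, 1, 1].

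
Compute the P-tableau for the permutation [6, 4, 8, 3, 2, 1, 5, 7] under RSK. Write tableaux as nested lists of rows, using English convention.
Insert 6: appended to row 1. P = [[6]].
Insert 4: 4 bumps 6 from row 1; 6 starts row 2. P = [[4], [6]].
Insert 8: appended to row 1. P = [[4, 8], [6]].
Insert 3: 3 bumps 4 from row 1; 4 bumps 6 from row 2; 6 starts row 3. P = [[3, 8], [4], [6]].
Insert 2: 2 bumps 3 from row 1; 3 bumps 4 from row 2; 4 bumps 6 from row 3; 6 starts row 4. P = [[2, 8], [3], [4], [6]].
Insert 1: 1 bumps 2 from row 1; 2 bumps 3 from row 2; 3 bumps 4 from row 3; 4 bumps 6 from row 4; 6 starts row 5. P = [[1, 8], [2], [3], [4], [6]].
Insert 5: 5 bumps 8 from row 1; 8 appends to row 2. P = [[1, 5], [2, 8], [3], [4], [6]].
Insert 7: appended to row 1. P = [[1, 5, 7], [2, 8], [3], [4], [6]].

So P = [[1, 5, 7], [2, 8], [3], [4], [6]].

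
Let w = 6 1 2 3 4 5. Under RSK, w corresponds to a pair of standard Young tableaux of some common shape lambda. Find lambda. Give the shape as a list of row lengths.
[5, 1]

Row-insert each entry into an empty tableau.

After inserting 6: P = [[6]].
After inserting 1: P = [[1], [6]].
After inserting 2: P = [[1, 2], [6]].
After inserting 3: P = [[1, 2, 3], [6]].
After inserting 4: P = [[1, 2, 3, 4], [6]].
After inserting 5: P = [[1, 2, 3, 4, 5], [6]].

The final insertion tableau P = [[1, 2, 3, 4, 5], [6]] has shape [5, 1].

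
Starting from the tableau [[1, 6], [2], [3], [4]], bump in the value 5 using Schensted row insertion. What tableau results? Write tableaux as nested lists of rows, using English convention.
In row 1, 5 replaces 6 (the leftmost entry greater than 5); 6 is bumped to row 2. 6 is appended to row 2. The new tableau is [[1, 5], [2, 6], [3], [4]].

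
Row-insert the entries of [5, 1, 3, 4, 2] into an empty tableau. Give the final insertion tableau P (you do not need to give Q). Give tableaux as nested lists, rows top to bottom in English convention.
P = [[1, 2, 4], [3], [5]]

Insert 5: appended to row 1. P = [[5]].
Insert 1: 1 bumps 5 from row 1; 5 starts row 2. P = [[1], [5]].
Insert 3: appended to row 1. P = [[1, 3], [5]].
Insert 4: appended to row 1. P = [[1, 3, 4], [5]].
Insert 2: 2 bumps 3 from row 1; 3 bumps 5 from row 2; 5 starts row 3. P = [[1, 2, 4], [3], [5]].

So P = [[1, 2, 4], [3], [5]].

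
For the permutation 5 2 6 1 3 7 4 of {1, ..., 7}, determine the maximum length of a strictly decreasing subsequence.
3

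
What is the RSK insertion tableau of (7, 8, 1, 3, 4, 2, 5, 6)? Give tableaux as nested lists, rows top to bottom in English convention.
P = [[1, 2, 4, 5, 6], [3, 8], [7]]

After inserting 7: P = [[7]].
After inserting 8: P = [[7, 8]].
After inserting 1: P = [[1, 8], [7]].
After inserting 3: P = [[1, 3], [7, 8]].
After inserting 4: P = [[1, 3, 4], [7, 8]].
After inserting 2: P = [[1, 2, 4], [3, 8], [7]].
After inserting 5: P = [[1, 2, 4, 5], [3, 8], [7]].
After inserting 6: P = [[1, 2, 4, 5, 6], [3, 8], [7]].

So P = [[1, 2, 4, 5, 6], [3, 8], [7]].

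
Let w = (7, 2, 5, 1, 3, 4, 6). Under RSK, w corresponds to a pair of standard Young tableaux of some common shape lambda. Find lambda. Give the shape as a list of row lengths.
[4, 2, 1]

Row-insert each entry into an empty tableau.

After inserting 7: P = [[7]].
After inserting 2: P = [[2], [7]].
After inserting 5: P = [[2, 5], [7]].
After inserting 1: P = [[1, 5], [2], [7]].
After inserting 3: P = [[1, 3], [2, 5], [7]].
After inserting 4: P = [[1, 3, 4], [2, 5], [7]].
After inserting 6: P = [[1, 3, 4, 6], [2, 5], [7]].

The final insertion tableau P = [[1, 3, 4, 6], [2, 5], [7]] has shape [4, 2, 1].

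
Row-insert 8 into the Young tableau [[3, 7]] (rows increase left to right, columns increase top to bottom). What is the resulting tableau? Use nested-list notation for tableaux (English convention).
8 is larger than every entry of row 1, so it is appended to row 1. The new tableau is [[3, 7, 8]].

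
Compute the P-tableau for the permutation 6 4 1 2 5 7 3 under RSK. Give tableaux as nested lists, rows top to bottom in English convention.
Insert 6: appended to row 1. P = [[6]].
Insert 4: 4 bumps 6 from row 1; 6 starts row 2. P = [[4], [6]].
Insert 1: 1 bumps 4 from row 1; 4 bumps 6 from row 2; 6 starts row 3. P = [[1], [4], [6]].
Insert 2: appended to row 1. P = [[1, 2], [4], [6]].
Insert 5: appended to row 1. P = [[1, 2, 5], [4], [6]].
Insert 7: appended to row 1. P = [[1, 2, 5, 7], [4], [6]].
Insert 3: 3 bumps 5 from row 1; 5 appends to row 2. P = [[1, 2, 3, 7], [4, 5], [6]].

So P = [[1, 2, 3, 7], [4, 5], [6]].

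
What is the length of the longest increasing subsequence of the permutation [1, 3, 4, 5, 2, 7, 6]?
5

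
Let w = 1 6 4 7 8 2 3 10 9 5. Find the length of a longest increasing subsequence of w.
5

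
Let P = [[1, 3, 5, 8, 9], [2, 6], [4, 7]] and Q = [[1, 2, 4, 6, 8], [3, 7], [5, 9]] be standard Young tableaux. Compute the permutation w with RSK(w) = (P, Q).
Reverse the RSK construction: for i from n down to 1, find the cell of Q containing i, remove the entry at that cell from P, and reverse-bump it up through P; the value ejected from row 1 is w(i).

Step i=9: Q has 9 at row 3, column 2; remove 7 from row 3 of P and reverse-bump: 7 enters row 2 and ejects 6; 6 enters row 1 and ejects 5. So w(9) = 5. P is now [[1, 3, 6, 8, 9], [2, 7], [4]].
Step i=8: Q has 8 at row 1, column 5; remove that cell from P, ejecting 9. So w(8) = 9. P is now [[1, 3, 6, 8], [2, 7], [4]].
Step i=7: Q has 7 at row 2, column 2; remove 7 from row 2 of P and reverse-bump: 7 enters row 1 and ejects 6. So w(7) = 6. P is now [[1, 3, 7, 8], [2], [4]].
Step i=6: Q has 6 at row 1, column 4; remove that cell from P, ejecting 8. So w(6) = 8. P is now [[1, 3, 7], [2], [4]].
Step i=5: Q has 5 at row 3, column 1; remove 4 from row 3 of P and reverse-bump: 4 enters row 2 and ejects 2; 2 enters row 1 and ejects 1. So w(5) = 1. P is now [[2, 3, 7], [4]].
Step i=4: Q has 4 at row 1, column 3; remove that cell from P, ejecting 7. So w(4) = 7. P is now [[2, 3], [4]].
Step i=3: Q has 3 at row 2, column 1; remove 4 from row 2 of P and reverse-bump: 4 enters row 1 and ejects 3. So w(3) = 3. P is now [[2, 4]].
Step i=2: Q has 2 at row 1, column 2; remove that cell from P, ejecting 4. So w(2) = 4. P is now [[2]].
Step i=1: Q has 1 at row 1, column 1; remove that cell from P, ejecting 2. So w(1) = 2. P is now [].

So w = 2 4 3 7 1 8 6 9 5.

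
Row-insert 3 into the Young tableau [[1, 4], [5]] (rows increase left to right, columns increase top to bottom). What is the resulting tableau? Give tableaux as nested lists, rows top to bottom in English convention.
In row 1, 3 replaces 4 (the leftmost entry greater than 3); 4 is bumped to row 2. In row 2, 4 replaces 5 (the leftmost entry greater than 4); 5 is bumped to row 3. 5 starts a new row 3. The new tableau is [[1, 3], [4], [5]].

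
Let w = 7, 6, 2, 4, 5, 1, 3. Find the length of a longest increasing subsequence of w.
3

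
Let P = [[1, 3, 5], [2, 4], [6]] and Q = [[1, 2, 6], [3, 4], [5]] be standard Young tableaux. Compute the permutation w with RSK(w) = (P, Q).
2 6 1 4 3 5

Reverse the RSK construction: for i from n down to 1, find the cell of Q containing i, remove the entry at that cell from P, and reverse-bump it up through P; the value ejected from row 1 is w(i).

Step i=6: Q has 6 at row 1, column 3; remove that cell from P, ejecting 5. So w(6) = 5. P is now [[1, 3], [2, 4], [6]].
Step i=5: Q has 5 at row 3, column 1; remove 6 from row 3 of P and reverse-bump: 6 enters row 2 and ejects 4; 4 enters row 1 and ejects 3. So w(5) = 3. P is now [[1, 4], [2, 6]].
Step i=4: Q has 4 at row 2, column 2; remove 6 from row 2 of P and reverse-bump: 6 enters row 1 and ejects 4. So w(4) = 4. P is now [[1, 6], [2]].
Step i=3: Q has 3 at row 2, column 1; remove 2 from row 2 of P and reverse-bump: 2 enters row 1 and ejects 1. So w(3) = 1. P is now [[2, 6]].
Step i=2: Q has 2 at row 1, column 2; remove that cell from P, ejecting 6. So w(2) = 6. P is now [[2]].
Step i=1: Q has 1 at row 1, column 1; remove that cell from P, ejecting 2. So w(1) = 2. P is now [].

So w = 2 6 1 4 3 5.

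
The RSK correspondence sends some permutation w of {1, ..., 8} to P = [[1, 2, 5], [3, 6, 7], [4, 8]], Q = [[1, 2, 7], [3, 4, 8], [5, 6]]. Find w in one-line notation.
4 8 3 6 1 2 7 5

Reverse RSK: for i = n, n-1, ..., 1, locate i in Q, remove the corresponding corner cell from P, and reverse-bump its entry up through P; the value ejected from row 1 is w(i).

So w = 4 8 3 6 1 2 7 5.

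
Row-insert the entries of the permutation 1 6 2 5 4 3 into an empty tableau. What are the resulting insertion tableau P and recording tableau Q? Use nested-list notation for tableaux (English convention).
P = [[1, 2, 3], [4], [5], [6]], Q = [[1, 2, 4], [3], [5], [6]]

Insert each entry of the permutation into P by Schensted row insertion, recording in Q the position of each new cell.

Insert 1: appended to row 1. P = [[1]].
Insert 6: appended to row 1. P = [[1, 6]].
Insert 2: 2 bumps 6 from row 1; 6 starts row 2. P = [[1, 2], [6]].
Insert 5: appended to row 1. P = [[1, 2, 5], [6]].
Insert 4: 4 bumps 5 from row 1; 5 bumps 6 from row 2; 6 starts row 3. P = [[1, 2, 4], [5], [6]].
Insert 3: 3 bumps 4 from row 1; 4 bumps 5 from row 2; 5 bumps 6 from row 3; 6 starts row 4. P = [[1, 2, 3], [4], [5], [6]].

So P = [[1, 2, 3], [4], [5], [6]], Q = [[1, 2, 4], [3], [5], [6]].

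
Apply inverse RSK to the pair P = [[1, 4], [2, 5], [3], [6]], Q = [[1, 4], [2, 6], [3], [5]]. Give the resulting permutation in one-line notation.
6 3 2 5 1 4

Reverse the RSK construction: for i from n down to 1, find the cell of Q containing i, remove the entry at that cell from P, and reverse-bump it up through P; the value ejected from row 1 is w(i).

Step i=6: Q has 6 at row 2, column 2; remove 5 from row 2 of P and reverse-bump: 5 enters row 1 and ejects 4. So w(6) = 4. P is now [[1, 5], [2], [3], [6]].
Step i=5: Q has 5 at row 4, column 1; remove 6 from row 4 of P and reverse-bump: 6 enters row 3 and ejects 3; 3 enters row 2 and ejects 2; 2 enters row 1 and ejects 1. So w(5) = 1. P is now [[2, 5], [3], [6]].
Step i=4: Q has 4 at row 1, column 2; remove that cell from P, ejecting 5. So w(4) = 5. P is now [[2], [3], [6]].
Step i=3: Q has 3 at row 3, column 1; remove 6 from row 3 of P and reverse-bump: 6 enters row 2 and ejects 3; 3 enters row 1 and ejects 2. So w(3) = 2. P is now [[3], [6]].
Step i=2: Q has 2 at row 2, column 1; remove 6 from row 2 of P and reverse-bump: 6 enters row 1 and ejects 3. So w(2) = 3. P is now [[6]].
Step i=1: Q has 1 at row 1, column 1; remove that cell from P, ejecting 6. So w(1) = 6. P is now [].

So w = 6 3 2 5 1 4.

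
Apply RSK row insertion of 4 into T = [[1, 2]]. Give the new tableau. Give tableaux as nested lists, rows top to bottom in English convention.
[[1, 2, 4]]

4 is larger than every entry of row 1, so it is appended to row 1. The new tableau is [[1, 2, 4]].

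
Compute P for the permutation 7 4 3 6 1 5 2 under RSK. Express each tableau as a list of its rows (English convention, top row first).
P = [[1, 2], [3, 5], [4, 6], [7]]

Insert 7: appended to row 1. P = [[7]].
Insert 4: 4 bumps 7 from row 1; 7 starts row 2. P = [[4], [7]].
Insert 3: 3 bumps 4 from row 1; 4 bumps 7 from row 2; 7 starts row 3. P = [[3], [4], [7]].
Insert 6: appended to row 1. P = [[3, 6], [4], [7]].
Insert 1: 1 bumps 3 from row 1; 3 bumps 4 from row 2; 4 bumps 7 from row 3; 7 starts row 4. P = [[1, 6], [3], [4], [7]].
Insert 5: 5 bumps 6 from row 1; 6 appends to row 2. P = [[1, 5], [3, 6], [4], [7]].
Insert 2: 2 bumps 5 from row 1; 5 bumps 6 from row 2; 6 appends to row 3. P = [[1, 2], [3, 5], [4, 6], [7]].

So P = [[1, 2], [3, 5], [4, 6], [7]].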